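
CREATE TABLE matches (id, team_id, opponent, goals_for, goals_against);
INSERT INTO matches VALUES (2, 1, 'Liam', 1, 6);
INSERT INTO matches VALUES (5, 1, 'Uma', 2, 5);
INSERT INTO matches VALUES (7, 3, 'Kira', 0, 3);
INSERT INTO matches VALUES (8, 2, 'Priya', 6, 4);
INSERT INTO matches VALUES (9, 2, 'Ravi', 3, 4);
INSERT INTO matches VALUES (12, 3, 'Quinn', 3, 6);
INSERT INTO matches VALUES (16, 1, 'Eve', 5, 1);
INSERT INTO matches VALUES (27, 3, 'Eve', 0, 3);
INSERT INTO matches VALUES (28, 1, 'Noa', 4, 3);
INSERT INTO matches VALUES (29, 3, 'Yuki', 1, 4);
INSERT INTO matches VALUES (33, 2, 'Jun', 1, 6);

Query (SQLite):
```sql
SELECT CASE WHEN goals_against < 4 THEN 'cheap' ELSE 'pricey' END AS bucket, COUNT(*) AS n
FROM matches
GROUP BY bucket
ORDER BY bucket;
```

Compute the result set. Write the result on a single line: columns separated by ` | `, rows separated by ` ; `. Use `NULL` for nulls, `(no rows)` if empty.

cheap | 4 ; pricey | 7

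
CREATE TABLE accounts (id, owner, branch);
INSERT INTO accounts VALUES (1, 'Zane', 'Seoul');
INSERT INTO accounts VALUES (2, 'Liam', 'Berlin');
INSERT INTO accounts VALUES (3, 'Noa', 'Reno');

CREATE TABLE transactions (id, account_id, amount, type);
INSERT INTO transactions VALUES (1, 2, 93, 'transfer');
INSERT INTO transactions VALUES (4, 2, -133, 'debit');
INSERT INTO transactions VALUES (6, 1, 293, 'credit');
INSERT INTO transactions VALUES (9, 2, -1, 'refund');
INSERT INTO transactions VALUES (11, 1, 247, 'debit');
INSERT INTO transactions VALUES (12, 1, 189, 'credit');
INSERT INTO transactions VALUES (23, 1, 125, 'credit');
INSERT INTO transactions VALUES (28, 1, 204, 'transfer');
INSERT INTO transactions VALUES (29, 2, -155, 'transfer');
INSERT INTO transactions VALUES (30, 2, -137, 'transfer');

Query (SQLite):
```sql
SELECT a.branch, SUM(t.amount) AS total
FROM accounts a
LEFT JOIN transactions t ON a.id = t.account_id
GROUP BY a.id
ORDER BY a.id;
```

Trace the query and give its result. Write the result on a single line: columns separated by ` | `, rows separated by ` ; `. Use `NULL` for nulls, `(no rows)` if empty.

LEFT JOIN keeps every accounts row; unmatched ones get NULL for transactions columns.
Group by accounts.id and compute SUM(t.amount). SUM over an all-NULL group is NULL.
  1: ids {6, 11, 12, 23, 28} → SUM(t.amount)=1058
  2: ids {1, 4, 9, 29, 30} → SUM(t.amount)=-333
  3: ids {—} → SUM(t.amount)=NULL

Seoul | 1058 ; Berlin | -333 ; Reno | NULL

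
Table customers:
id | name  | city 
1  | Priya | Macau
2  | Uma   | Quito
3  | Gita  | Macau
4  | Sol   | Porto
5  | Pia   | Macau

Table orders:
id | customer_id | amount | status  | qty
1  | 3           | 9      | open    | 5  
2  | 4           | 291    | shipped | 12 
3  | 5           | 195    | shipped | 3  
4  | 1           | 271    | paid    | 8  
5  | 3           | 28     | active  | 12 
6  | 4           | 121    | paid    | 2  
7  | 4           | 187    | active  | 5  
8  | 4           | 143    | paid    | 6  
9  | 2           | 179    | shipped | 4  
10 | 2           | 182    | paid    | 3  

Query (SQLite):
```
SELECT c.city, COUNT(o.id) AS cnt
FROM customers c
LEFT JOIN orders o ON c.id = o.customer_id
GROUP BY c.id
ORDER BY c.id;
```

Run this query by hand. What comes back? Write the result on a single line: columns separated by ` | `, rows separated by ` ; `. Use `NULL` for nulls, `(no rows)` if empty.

Macau | 1 ; Quito | 2 ; Macau | 2 ; Porto | 4 ; Macau | 1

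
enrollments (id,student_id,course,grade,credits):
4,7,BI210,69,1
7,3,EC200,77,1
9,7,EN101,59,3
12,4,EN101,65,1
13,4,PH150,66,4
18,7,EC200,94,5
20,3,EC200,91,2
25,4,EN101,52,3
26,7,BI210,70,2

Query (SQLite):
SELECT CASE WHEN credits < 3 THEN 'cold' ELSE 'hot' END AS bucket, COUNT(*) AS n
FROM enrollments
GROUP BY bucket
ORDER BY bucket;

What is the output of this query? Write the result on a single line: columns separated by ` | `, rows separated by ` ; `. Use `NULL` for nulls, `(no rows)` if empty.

Bucket rows by credits < 3 → 'cold' else 'hot'; count each bucket.

cold | 5 ; hot | 4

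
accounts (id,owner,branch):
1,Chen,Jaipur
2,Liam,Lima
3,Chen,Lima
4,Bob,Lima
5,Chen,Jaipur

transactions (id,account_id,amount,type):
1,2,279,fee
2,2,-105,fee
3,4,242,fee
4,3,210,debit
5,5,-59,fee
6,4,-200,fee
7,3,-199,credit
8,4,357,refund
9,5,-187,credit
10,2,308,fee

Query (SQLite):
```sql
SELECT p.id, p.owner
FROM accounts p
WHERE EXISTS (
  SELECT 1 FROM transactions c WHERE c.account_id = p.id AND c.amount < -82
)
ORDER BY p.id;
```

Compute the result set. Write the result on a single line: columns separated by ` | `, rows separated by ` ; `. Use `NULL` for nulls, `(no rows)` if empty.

For each accounts row, check whether any transactions with matching account_id has amount < -82.
Keep rows where that is true.

2 | Liam ; 3 | Chen ; 4 | Bob ; 5 | Chen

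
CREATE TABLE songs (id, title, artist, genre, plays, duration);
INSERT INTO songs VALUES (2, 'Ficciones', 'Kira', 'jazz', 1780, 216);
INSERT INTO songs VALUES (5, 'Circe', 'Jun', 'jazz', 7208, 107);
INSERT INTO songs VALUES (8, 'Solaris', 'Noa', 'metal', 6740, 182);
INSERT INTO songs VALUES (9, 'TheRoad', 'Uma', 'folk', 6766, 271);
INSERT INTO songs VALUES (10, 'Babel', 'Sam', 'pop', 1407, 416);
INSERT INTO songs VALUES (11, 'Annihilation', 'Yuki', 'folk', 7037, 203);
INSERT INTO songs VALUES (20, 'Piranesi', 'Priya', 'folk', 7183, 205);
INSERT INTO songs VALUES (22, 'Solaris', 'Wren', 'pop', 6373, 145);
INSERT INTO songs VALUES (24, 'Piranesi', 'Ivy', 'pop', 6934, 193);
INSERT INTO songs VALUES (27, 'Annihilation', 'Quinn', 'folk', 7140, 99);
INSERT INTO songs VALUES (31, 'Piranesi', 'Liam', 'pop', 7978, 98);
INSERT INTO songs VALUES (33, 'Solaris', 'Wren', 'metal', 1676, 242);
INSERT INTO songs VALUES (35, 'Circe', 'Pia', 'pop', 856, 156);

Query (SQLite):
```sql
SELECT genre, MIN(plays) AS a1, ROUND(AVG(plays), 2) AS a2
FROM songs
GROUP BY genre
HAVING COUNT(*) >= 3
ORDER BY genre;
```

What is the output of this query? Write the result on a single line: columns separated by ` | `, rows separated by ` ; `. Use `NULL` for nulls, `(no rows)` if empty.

Group songs by genre.
Per group compute: MIN(plays), ROUND(AVG(plays), 2).
HAVING: drop groups with fewer than 3 rows.
  folk: ids {9, 11, 20, 27} → MIN(plays)=6766, ROUND(AVG(plays), 2)=7031.5
  jazz: ids {2, 5} → MIN(plays)=1780, ROUND(AVG(plays), 2)=4494
  metal: ids {8, 33} → MIN(plays)=1676, ROUND(AVG(plays), 2)=4208
  pop: ids {10, 22, 24, 31, 35} → MIN(plays)=856, ROUND(AVG(plays), 2)=4709.6

folk | 6766 | 7031.5 ; pop | 856 | 4709.6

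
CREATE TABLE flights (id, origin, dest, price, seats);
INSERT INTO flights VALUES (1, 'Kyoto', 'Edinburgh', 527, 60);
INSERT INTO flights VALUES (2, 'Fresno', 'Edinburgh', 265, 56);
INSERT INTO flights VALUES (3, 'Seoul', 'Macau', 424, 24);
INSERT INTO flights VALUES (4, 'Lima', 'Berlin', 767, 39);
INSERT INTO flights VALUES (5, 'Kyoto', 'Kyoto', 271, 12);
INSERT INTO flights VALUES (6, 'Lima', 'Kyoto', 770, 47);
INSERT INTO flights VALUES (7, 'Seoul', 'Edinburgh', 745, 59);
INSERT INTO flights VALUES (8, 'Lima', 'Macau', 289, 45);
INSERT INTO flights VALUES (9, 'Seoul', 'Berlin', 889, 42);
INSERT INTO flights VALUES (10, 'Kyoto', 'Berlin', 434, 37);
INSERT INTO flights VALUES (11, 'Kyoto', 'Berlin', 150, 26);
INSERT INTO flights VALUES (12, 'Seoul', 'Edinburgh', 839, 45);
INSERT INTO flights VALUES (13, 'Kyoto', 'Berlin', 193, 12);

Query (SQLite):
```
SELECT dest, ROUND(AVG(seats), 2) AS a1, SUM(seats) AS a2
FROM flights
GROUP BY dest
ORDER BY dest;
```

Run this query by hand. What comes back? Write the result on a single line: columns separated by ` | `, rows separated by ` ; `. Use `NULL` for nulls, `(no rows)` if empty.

Berlin | 31.2 | 156 ; Edinburgh | 55 | 220 ; Kyoto | 29.5 | 59 ; Macau | 34.5 | 69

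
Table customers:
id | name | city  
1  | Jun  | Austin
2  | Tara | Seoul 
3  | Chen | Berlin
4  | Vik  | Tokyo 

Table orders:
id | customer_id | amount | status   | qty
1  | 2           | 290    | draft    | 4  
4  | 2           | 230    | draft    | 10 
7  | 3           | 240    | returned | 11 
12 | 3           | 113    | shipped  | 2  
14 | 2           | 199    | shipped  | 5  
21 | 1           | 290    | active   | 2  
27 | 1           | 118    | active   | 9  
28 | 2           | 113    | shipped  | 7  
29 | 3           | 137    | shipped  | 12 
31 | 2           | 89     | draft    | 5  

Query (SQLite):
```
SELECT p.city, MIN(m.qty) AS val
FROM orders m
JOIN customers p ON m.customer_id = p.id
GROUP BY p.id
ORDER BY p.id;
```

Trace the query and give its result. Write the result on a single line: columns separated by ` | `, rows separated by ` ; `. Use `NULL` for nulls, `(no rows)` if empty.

Austin | 2 ; Seoul | 4 ; Berlin | 2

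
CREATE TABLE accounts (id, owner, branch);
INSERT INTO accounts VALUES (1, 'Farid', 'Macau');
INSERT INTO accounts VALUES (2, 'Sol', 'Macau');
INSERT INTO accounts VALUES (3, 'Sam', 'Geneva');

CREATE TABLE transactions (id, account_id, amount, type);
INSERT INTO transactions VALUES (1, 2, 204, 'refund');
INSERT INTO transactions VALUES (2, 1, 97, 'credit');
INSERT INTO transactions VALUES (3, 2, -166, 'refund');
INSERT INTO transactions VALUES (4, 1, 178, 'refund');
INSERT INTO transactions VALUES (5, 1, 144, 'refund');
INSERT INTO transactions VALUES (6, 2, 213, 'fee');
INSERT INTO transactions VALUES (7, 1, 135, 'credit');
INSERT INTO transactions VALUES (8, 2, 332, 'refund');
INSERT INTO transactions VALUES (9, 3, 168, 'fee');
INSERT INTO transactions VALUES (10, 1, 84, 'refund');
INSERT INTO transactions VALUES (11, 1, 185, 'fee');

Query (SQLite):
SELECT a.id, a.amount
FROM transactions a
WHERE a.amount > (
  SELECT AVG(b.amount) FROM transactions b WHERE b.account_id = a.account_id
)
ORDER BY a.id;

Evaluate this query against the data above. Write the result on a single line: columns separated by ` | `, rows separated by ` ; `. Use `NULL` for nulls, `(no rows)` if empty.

1 | 204 ; 4 | 178 ; 5 | 144 ; 6 | 213 ; 8 | 332 ; 11 | 185

For each transactions row a, compute AVG(amount) over rows sharing a.account_id.
Keep row a if a.amount > that per-group AVG.
  account_id=1: AVG(amount) = 137.166667
  account_id=2: AVG(amount) = 145.75
  account_id=3: AVG(amount) = 168.0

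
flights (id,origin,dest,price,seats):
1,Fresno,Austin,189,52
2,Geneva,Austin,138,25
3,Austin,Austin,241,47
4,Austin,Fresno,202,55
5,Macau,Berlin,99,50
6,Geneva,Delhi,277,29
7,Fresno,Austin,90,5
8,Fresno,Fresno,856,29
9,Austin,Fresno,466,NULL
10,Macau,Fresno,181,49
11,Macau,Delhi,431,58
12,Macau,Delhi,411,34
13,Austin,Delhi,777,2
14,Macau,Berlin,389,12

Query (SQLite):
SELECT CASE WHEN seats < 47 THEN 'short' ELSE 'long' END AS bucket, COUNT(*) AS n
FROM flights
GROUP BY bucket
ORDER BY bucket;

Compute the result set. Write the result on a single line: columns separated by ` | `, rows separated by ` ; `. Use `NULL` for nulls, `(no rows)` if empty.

long | 7 ; short | 7

Bucket rows by seats < 47 → 'short' else 'long'; count each bucket.
NULL < 47 is unknown, so NULL seats falls into ELSE → 'long'.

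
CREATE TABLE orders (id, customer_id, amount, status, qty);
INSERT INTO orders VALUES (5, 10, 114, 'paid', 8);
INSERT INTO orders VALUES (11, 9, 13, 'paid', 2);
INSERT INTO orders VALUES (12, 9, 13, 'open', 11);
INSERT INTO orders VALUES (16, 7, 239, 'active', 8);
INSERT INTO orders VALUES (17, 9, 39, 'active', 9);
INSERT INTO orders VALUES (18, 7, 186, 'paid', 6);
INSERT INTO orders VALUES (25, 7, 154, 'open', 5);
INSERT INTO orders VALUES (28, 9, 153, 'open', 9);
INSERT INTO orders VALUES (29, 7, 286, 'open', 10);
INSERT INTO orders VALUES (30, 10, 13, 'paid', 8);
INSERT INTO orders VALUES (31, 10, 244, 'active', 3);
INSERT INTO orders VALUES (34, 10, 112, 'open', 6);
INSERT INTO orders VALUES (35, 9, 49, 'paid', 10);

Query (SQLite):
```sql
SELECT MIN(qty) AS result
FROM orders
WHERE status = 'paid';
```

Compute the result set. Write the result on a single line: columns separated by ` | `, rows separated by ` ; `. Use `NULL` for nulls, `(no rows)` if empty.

2

Rows where status='paid' → qty values: [8, 2, 6, 8, 10].
MIN of non-NULL values = 2.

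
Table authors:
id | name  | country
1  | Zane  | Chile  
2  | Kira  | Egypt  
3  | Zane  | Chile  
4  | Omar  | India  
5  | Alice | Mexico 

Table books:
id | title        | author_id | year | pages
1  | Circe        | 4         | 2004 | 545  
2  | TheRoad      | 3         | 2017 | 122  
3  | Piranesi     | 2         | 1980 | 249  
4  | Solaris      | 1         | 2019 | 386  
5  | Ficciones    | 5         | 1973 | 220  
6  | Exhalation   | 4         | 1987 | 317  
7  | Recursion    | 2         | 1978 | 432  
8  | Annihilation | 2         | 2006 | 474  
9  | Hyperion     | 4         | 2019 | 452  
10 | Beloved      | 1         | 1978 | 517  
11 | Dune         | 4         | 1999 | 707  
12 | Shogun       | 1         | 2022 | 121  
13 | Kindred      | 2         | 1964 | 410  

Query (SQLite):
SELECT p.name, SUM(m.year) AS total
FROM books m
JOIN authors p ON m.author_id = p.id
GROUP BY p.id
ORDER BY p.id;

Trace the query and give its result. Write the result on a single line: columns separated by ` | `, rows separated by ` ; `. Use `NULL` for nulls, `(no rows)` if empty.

Zane | 6019 ; Kira | 7928 ; Zane | 2017 ; Omar | 8009 ; Alice | 1973

Join each books row to its authors via author_id.
Group joined rows by authors.id; compute SUM(m.year) per group.
  1: ids {4, 10, 12} → SUM(m.year)=6019
  2: ids {3, 7, 8, 13} → SUM(m.year)=7928
  3: ids {2} → SUM(m.year)=2017
  4: ids {1, 6, 9, 11} → SUM(m.year)=8009
  5: ids {5} → SUM(m.year)=1973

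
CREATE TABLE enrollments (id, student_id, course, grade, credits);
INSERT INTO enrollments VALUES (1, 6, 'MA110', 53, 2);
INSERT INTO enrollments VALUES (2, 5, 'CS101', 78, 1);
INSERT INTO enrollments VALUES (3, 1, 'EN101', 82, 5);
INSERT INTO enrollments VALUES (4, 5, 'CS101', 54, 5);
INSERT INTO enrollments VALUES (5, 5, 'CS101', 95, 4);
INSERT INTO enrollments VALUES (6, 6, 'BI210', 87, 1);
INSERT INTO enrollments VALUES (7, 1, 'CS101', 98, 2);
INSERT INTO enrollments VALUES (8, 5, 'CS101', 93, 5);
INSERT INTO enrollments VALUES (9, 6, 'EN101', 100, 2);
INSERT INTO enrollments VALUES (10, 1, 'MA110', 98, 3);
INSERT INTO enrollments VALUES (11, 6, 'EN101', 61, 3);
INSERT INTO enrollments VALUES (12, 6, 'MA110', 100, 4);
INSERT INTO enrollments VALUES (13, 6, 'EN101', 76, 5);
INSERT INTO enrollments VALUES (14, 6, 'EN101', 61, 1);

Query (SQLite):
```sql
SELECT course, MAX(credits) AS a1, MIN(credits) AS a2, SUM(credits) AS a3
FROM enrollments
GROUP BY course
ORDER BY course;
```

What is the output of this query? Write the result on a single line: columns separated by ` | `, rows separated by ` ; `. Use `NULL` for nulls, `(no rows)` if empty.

Group enrollments by course.
Per group compute: MAX(credits), MIN(credits), SUM(credits).
  BI210: ids {6} → MAX(credits)=1, MIN(credits)=1, SUM(credits)=1
  CS101: ids {2, 4, 5, 7, 8} → MAX(credits)=5, MIN(credits)=1, SUM(credits)=17
  EN101: ids {3, 9, 11, 13, 14} → MAX(credits)=5, MIN(credits)=1, SUM(credits)=16
  MA110: ids {1, 10, 12} → MAX(credits)=4, MIN(credits)=2, SUM(credits)=9

BI210 | 1 | 1 | 1 ; CS101 | 5 | 1 | 17 ; EN101 | 5 | 1 | 16 ; MA110 | 4 | 2 | 9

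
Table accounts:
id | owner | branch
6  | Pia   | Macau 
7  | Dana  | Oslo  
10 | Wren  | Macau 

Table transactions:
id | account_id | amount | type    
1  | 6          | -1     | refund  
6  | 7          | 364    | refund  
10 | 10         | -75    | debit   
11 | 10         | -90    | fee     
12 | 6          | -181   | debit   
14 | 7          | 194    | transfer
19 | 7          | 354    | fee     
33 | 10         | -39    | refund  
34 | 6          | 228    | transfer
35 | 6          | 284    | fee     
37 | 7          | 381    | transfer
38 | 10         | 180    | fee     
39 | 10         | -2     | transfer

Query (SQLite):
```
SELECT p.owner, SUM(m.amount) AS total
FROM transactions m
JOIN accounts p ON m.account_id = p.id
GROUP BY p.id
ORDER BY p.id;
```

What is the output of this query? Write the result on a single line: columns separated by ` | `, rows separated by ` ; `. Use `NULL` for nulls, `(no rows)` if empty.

Pia | 330 ; Dana | 1293 ; Wren | -26

Join each transactions row to its accounts via account_id.
Group joined rows by accounts.id; compute SUM(m.amount) per group.
  6: ids {1, 12, 34, 35} → SUM(m.amount)=330
  7: ids {6, 14, 19, 37} → SUM(m.amount)=1293
  10: ids {10, 11, 33, 38, 39} → SUM(m.amount)=-26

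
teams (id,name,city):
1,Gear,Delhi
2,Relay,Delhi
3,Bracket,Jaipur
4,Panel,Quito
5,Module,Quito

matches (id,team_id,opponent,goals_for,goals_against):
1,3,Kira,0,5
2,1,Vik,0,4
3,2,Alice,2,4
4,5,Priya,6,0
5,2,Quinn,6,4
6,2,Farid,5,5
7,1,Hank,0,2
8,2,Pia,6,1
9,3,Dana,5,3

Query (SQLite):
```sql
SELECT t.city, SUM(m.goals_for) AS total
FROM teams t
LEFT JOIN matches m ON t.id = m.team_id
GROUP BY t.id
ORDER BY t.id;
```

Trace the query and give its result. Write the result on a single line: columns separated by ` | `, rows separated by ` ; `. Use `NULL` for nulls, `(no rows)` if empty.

LEFT JOIN keeps every teams row; unmatched ones get NULL for matches columns.
Group by teams.id and compute SUM(m.goals_for). SUM over an all-NULL group is NULL.
  1: ids {2, 7} → SUM(m.goals_for)=0
  2: ids {3, 5, 6, 8} → SUM(m.goals_for)=19
  3: ids {1, 9} → SUM(m.goals_for)=5
  4: ids {—} → SUM(m.goals_for)=NULL
  5: ids {4} → SUM(m.goals_for)=6

Delhi | 0 ; Delhi | 19 ; Jaipur | 5 ; Quito | NULL ; Quito | 6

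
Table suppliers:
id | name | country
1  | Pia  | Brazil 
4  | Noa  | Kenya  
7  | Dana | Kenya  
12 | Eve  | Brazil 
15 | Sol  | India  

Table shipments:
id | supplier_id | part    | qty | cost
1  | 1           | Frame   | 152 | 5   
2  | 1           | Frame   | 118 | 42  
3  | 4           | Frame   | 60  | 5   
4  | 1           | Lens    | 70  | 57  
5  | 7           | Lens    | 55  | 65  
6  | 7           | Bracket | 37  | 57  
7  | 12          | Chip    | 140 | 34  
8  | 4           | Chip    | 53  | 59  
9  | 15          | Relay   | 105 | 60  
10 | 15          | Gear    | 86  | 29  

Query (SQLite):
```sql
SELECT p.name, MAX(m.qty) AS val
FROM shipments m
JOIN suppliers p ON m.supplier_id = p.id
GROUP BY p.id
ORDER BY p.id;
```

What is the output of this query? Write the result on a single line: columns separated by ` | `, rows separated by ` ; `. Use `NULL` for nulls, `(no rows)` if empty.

Pia | 152 ; Noa | 60 ; Dana | 55 ; Eve | 140 ; Sol | 105

Join each shipments row to its suppliers via supplier_id.
Group joined rows by suppliers.id; compute MAX(m.qty) per group.
  1: ids {1, 2, 4} → MAX(m.qty)=152
  4: ids {3, 8} → MAX(m.qty)=60
  7: ids {5, 6} → MAX(m.qty)=55
  12: ids {7} → MAX(m.qty)=140
  15: ids {9, 10} → MAX(m.qty)=105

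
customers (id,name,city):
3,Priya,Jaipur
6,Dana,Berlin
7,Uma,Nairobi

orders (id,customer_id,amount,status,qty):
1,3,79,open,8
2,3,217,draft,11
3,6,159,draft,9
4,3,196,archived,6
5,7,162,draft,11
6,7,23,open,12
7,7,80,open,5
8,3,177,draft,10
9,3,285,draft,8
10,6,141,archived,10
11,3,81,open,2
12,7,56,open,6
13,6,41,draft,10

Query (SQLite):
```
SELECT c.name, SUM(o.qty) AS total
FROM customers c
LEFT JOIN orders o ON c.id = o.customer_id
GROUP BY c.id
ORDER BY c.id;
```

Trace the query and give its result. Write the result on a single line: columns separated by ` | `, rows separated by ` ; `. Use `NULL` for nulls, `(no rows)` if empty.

Priya | 45 ; Dana | 29 ; Uma | 34

LEFT JOIN keeps every customers row; unmatched ones get NULL for orders columns.
Group by customers.id and compute SUM(o.qty). SUM over an all-NULL group is NULL.
  3: ids {1, 2, 4, 8, 9, 11} → SUM(o.qty)=45
  6: ids {3, 10, 13} → SUM(o.qty)=29
  7: ids {5, 6, 7, 12} → SUM(o.qty)=34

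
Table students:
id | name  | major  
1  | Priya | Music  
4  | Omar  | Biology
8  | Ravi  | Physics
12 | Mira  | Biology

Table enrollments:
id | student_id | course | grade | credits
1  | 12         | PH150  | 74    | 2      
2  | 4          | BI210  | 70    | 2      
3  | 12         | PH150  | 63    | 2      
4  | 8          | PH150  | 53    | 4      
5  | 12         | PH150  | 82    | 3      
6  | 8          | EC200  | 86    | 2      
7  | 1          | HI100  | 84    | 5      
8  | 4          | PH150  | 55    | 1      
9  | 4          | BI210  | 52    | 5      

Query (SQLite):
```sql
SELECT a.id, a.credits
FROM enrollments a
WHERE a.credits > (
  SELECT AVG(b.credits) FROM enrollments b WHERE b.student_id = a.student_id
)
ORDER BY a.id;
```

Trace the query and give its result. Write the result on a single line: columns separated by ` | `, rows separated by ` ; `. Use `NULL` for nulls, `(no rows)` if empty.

For each enrollments row a, compute AVG(credits) over rows sharing a.student_id.
Keep row a if a.credits > that per-group AVG.
  student_id=1: AVG(credits) = 5.0
  student_id=4: AVG(credits) = 2.666667
  student_id=8: AVG(credits) = 3.0
  student_id=12: AVG(credits) = 2.333333

4 | 4 ; 5 | 3 ; 9 | 5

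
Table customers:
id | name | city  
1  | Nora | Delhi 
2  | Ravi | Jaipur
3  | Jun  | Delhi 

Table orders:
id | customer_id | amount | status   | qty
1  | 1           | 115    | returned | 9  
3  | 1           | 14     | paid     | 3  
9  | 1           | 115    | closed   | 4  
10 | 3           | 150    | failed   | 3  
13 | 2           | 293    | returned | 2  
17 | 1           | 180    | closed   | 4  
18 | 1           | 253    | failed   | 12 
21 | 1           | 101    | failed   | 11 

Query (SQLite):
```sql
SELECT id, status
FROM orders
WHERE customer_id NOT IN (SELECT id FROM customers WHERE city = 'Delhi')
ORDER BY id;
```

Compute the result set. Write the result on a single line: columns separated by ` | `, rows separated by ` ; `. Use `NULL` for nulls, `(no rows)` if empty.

Inner query: customers.id where city = 'Delhi'.
Outer: keep orders rows whose customer_id is not in that set.
Inner query → {1, 3}

13 | returned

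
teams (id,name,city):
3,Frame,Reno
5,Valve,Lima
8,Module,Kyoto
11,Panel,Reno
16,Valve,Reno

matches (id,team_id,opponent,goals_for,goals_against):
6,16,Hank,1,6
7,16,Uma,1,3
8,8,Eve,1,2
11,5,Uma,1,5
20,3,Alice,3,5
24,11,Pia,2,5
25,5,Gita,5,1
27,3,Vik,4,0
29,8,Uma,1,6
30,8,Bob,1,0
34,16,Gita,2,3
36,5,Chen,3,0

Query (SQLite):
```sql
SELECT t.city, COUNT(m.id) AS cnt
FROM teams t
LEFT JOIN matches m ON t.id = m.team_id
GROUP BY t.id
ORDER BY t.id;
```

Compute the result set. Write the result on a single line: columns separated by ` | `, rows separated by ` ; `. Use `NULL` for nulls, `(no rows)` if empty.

LEFT JOIN keeps every teams row; unmatched ones get NULL for matches columns.
Group by teams.id and compute COUNT(m.id). COUNT(col) of an all-NULL group is 0.
  3: ids {20, 27} → COUNT(m.id)=2
  5: ids {11, 25, 36} → COUNT(m.id)=3
  8: ids {8, 29, 30} → COUNT(m.id)=3
  11: ids {24} → COUNT(m.id)=1
  16: ids {6, 7, 34} → COUNT(m.id)=3

Reno | 2 ; Lima | 3 ; Kyoto | 3 ; Reno | 1 ; Reno | 3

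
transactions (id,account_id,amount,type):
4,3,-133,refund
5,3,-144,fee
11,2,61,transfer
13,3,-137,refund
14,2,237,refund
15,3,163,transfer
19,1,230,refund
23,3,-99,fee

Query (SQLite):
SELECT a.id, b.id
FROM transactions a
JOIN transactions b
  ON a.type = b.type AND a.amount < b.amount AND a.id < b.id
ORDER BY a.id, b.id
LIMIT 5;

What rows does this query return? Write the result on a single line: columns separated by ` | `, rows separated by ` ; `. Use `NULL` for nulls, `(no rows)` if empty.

Pairs (a,b) with same type, a.amount < b.amount, a.id < b.id.
type groups: fee:{5,23} refund:{4,13,14,19} transfer:{11,15}
Ordered by (a.id, b.id); first 5.

4 | 14 ; 4 | 19 ; 5 | 23 ; 11 | 15 ; 13 | 14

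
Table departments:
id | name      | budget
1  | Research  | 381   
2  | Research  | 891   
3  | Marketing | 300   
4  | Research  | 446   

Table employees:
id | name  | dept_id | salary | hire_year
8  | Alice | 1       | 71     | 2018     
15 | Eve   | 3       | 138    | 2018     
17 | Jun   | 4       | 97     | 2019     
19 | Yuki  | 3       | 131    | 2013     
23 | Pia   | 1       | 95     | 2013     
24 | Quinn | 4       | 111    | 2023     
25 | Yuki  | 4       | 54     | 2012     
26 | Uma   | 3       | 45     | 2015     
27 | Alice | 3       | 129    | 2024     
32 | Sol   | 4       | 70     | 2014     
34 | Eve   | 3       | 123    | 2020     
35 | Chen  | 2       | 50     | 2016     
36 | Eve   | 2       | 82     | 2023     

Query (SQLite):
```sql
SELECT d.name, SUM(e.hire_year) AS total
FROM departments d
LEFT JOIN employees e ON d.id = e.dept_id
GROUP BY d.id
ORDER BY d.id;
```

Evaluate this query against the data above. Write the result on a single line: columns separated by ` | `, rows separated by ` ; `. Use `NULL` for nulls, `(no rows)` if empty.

Research | 4031 ; Research | 4039 ; Marketing | 10090 ; Research | 8068

LEFT JOIN keeps every departments row; unmatched ones get NULL for employees columns.
Group by departments.id and compute SUM(e.hire_year). SUM over an all-NULL group is NULL.
  1: ids {8, 23} → SUM(e.hire_year)=4031
  2: ids {35, 36} → SUM(e.hire_year)=4039
  3: ids {15, 19, 26, 27, 34} → SUM(e.hire_year)=10090
  4: ids {17, 24, 25, 32} → SUM(e.hire_year)=8068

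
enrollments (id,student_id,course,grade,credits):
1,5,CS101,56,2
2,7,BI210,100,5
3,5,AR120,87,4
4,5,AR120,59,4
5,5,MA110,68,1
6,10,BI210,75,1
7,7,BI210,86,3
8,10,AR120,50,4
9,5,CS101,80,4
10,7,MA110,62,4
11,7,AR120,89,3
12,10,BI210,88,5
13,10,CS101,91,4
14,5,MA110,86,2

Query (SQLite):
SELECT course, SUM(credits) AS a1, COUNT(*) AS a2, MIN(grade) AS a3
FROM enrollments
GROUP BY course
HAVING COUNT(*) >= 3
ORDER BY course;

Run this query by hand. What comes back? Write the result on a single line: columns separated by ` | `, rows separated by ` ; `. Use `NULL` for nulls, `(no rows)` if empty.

Group enrollments by course.
Per group compute: SUM(credits), COUNT(*), MIN(grade).
HAVING: drop groups with fewer than 3 rows.
  AR120: ids {3, 4, 8, 11} → SUM(credits)=15, COUNT(*)=4, MIN(grade)=50
  BI210: ids {2, 6, 7, 12} → SUM(credits)=14, COUNT(*)=4, MIN(grade)=75
  CS101: ids {1, 9, 13} → SUM(credits)=10, COUNT(*)=3, MIN(grade)=56
  MA110: ids {5, 10, 14} → SUM(credits)=7, COUNT(*)=3, MIN(grade)=62

AR120 | 15 | 4 | 50 ; BI210 | 14 | 4 | 75 ; CS101 | 10 | 3 | 56 ; MA110 | 7 | 3 | 62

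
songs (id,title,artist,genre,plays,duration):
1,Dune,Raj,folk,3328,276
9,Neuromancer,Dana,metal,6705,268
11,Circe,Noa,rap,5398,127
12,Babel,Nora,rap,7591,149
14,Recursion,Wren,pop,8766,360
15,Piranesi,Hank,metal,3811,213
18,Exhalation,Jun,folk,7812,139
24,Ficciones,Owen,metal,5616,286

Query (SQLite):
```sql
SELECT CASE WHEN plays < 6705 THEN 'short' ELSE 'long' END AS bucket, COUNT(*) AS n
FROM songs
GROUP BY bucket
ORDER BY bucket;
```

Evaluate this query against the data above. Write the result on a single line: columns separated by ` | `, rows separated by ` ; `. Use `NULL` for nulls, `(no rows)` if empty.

Bucket rows by plays < 6705 → 'short' else 'long'; count each bucket.

long | 4 ; short | 4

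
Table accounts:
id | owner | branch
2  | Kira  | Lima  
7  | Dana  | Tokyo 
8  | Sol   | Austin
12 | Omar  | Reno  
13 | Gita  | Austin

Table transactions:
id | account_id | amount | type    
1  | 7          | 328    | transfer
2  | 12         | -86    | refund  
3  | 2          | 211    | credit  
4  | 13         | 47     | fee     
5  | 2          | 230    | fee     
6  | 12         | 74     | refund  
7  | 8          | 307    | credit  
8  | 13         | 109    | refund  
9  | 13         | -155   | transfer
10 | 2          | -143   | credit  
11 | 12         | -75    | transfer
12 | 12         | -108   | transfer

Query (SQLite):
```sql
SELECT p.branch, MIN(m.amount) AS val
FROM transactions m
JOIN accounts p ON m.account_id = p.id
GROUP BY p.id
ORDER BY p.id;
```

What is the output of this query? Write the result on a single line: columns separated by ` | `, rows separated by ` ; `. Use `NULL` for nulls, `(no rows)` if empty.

Lima | -143 ; Tokyo | 328 ; Austin | 307 ; Reno | -108 ; Austin | -155

Join each transactions row to its accounts via account_id.
Group joined rows by accounts.id; compute MIN(m.amount) per group.
  2: ids {3, 5, 10} → MIN(m.amount)=-143
  7: ids {1} → MIN(m.amount)=328
  8: ids {7} → MIN(m.amount)=307
  12: ids {2, 6, 11, 12} → MIN(m.amount)=-108
  13: ids {4, 8, 9} → MIN(m.amount)=-155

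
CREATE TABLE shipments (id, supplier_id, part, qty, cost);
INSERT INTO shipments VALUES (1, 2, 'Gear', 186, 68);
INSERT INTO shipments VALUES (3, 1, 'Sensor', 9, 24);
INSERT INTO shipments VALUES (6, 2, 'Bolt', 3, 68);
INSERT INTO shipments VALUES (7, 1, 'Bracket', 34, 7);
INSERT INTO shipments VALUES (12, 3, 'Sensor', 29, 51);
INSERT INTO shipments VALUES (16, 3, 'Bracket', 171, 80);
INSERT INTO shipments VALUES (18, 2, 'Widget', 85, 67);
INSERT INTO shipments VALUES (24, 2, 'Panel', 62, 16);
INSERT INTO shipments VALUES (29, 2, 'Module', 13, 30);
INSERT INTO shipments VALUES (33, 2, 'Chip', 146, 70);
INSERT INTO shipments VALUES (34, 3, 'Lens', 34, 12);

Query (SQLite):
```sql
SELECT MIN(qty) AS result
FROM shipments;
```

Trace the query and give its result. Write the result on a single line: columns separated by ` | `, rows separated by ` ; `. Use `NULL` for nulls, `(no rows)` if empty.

All qty values: [186, 9, 3, 34, 29, 171, 85, 62, 13, 146, 34].
MIN of non-NULL values = 3.

3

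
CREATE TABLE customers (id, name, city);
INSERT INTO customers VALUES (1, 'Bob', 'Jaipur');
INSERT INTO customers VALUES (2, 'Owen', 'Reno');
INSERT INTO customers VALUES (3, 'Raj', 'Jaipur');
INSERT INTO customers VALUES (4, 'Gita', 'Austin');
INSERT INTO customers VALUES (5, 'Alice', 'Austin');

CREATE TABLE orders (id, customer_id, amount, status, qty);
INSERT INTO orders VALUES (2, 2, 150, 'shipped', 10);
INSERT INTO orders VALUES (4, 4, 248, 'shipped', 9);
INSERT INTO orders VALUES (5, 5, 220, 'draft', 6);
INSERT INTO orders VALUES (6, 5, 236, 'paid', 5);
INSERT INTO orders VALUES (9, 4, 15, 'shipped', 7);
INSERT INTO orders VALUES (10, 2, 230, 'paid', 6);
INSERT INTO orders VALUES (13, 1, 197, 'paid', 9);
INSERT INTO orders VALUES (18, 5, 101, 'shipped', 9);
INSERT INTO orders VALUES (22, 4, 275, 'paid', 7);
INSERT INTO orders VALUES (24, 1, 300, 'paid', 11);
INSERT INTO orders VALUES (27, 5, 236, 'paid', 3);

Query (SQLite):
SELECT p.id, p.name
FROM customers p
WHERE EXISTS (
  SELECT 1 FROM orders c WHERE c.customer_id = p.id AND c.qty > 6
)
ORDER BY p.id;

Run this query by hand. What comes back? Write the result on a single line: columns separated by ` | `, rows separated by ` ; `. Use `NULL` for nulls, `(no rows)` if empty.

For each customers row, check whether any orders with matching customer_id has qty > 6.
Keep rows where that is true.

1 | Bob ; 2 | Owen ; 4 | Gita ; 5 | Alice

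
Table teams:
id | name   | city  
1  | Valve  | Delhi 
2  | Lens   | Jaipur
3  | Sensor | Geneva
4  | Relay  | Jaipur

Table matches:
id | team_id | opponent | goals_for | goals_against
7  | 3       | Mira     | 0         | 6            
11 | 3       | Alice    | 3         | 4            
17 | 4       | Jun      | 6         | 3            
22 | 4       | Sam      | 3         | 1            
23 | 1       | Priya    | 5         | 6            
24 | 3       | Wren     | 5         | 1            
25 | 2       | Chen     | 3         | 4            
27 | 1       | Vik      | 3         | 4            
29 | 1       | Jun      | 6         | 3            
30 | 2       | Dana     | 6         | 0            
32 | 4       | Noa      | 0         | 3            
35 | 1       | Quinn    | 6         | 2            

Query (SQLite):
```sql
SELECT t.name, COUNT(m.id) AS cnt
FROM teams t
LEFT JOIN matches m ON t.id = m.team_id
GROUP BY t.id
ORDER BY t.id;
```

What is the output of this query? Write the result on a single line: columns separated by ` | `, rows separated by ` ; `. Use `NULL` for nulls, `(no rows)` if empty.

LEFT JOIN keeps every teams row; unmatched ones get NULL for matches columns.
Group by teams.id and compute COUNT(m.id). COUNT(col) of an all-NULL group is 0.
  1: ids {23, 27, 29, 35} → COUNT(m.id)=4
  2: ids {25, 30} → COUNT(m.id)=2
  3: ids {7, 11, 24} → COUNT(m.id)=3
  4: ids {17, 22, 32} → COUNT(m.id)=3

Valve | 4 ; Lens | 2 ; Sensor | 3 ; Relay | 3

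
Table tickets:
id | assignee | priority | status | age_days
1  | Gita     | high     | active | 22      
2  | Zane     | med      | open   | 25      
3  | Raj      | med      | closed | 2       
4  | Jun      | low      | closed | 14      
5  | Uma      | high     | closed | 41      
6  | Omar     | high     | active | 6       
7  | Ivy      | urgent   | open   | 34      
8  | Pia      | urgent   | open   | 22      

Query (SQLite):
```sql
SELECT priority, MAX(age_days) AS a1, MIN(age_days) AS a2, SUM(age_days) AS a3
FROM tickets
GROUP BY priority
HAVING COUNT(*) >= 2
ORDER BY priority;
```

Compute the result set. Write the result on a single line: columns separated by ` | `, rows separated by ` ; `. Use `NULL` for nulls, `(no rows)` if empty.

Group tickets by priority.
Per group compute: MAX(age_days), MIN(age_days), SUM(age_days).
HAVING: drop groups with fewer than 2 rows.
  high: ids {1, 5, 6} → MAX(age_days)=41, MIN(age_days)=6, SUM(age_days)=69
  low: ids {4} → MAX(age_days)=14, MIN(age_days)=14, SUM(age_days)=14
  med: ids {2, 3} → MAX(age_days)=25, MIN(age_days)=2, SUM(age_days)=27
  urgent: ids {7, 8} → MAX(age_days)=34, MIN(age_days)=22, SUM(age_days)=56

high | 41 | 6 | 69 ; med | 25 | 2 | 27 ; urgent | 34 | 22 | 56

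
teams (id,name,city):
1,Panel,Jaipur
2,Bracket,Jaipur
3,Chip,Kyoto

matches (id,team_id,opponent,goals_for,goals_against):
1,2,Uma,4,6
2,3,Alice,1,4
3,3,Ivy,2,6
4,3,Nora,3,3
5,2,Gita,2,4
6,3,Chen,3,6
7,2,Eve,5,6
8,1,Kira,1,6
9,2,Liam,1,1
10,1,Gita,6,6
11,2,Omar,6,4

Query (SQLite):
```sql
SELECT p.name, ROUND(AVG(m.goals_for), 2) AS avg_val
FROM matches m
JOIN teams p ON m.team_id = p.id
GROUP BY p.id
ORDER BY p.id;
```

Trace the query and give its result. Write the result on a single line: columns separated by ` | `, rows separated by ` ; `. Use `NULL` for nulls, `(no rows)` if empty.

Panel | 3.5 ; Bracket | 3.6 ; Chip | 2.25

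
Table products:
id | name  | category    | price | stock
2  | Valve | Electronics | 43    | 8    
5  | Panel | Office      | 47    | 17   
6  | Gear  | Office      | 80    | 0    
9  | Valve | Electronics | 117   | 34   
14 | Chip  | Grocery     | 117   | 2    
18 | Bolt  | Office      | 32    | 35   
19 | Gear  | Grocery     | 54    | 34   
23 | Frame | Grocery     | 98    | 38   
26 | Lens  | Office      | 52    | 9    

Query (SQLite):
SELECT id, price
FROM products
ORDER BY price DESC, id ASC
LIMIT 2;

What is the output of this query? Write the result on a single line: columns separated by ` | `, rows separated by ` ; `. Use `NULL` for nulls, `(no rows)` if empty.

9 | 117 ; 14 | 117

Sort by price desc, tiebreak id asc: (117, id=9), (117, id=14), (98, id=23), (80, id=6), (54, id=19) …. Take first 2.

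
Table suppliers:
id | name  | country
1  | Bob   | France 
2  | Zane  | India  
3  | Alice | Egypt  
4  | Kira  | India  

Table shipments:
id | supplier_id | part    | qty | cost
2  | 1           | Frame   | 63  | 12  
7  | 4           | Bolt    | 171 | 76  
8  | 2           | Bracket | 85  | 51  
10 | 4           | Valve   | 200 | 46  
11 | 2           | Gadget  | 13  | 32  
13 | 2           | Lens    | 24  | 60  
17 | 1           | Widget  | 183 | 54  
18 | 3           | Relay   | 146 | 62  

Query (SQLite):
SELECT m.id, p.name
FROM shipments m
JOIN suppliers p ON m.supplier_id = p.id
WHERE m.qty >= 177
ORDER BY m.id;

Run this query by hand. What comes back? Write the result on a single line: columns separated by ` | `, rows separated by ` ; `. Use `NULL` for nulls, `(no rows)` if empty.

Each shipments row matches the suppliers row where supplier_id = suppliers.id.
Then keep rows with m.qty >= 177.

10 | Kira ; 17 | Bob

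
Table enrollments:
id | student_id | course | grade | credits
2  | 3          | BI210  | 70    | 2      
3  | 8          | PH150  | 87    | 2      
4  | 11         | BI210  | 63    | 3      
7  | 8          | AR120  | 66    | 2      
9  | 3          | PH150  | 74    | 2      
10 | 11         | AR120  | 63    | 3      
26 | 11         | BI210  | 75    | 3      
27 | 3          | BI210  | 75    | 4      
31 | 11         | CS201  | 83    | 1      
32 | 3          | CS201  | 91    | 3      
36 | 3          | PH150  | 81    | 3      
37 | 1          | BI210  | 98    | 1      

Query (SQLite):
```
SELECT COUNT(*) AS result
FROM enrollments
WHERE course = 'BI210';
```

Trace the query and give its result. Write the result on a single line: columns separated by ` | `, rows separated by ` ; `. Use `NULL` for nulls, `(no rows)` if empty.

Rows where course='BI210' → credits values: [2, 3, 3, 4, 1].
COUNT(*) counts rows → 5.

5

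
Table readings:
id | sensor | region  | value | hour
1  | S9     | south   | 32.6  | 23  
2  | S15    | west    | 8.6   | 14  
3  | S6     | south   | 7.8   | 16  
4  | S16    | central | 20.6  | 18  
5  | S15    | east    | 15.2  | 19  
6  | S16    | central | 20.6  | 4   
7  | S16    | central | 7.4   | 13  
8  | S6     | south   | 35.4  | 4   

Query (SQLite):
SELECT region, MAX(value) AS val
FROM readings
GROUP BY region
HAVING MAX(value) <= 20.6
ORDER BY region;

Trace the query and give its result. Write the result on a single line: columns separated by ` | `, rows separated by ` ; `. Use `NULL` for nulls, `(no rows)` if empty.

Partition readings by region; compute MAX(value) within each group.
HAVING: keep groups where MAX(value) <= 20.6.
  central: ids {4, 6, 7} → MAX(value)=20.6
  east: ids {5} → MAX(value)=15.2
  south: ids {1, 3, 8} → MAX(value)=35.4
  west: ids {2} → MAX(value)=8.6

central | 20.6 ; east | 15.2 ; west | 8.6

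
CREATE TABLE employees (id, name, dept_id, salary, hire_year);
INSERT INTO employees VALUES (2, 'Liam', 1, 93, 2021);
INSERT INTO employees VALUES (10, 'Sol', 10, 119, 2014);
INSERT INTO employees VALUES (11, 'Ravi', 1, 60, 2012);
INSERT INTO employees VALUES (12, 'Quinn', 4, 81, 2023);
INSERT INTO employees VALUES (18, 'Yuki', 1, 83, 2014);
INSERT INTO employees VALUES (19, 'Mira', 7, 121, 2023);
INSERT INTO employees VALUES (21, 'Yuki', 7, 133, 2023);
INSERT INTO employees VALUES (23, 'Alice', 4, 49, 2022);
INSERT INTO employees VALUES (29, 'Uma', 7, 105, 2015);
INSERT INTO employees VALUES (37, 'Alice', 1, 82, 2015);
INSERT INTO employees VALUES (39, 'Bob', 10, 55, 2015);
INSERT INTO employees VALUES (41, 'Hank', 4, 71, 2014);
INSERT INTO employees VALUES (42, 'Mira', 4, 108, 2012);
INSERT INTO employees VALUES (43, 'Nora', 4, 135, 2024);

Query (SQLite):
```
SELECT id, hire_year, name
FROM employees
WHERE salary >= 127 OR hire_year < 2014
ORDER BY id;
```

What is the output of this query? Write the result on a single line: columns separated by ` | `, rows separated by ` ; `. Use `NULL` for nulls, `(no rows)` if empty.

salary >= 127: ids {21, 43}
hire_year < 2014: ids {11, 42}
Combine with OR.

11 | 2012 | Ravi ; 21 | 2023 | Yuki ; 42 | 2012 | Mira ; 43 | 2024 | Nora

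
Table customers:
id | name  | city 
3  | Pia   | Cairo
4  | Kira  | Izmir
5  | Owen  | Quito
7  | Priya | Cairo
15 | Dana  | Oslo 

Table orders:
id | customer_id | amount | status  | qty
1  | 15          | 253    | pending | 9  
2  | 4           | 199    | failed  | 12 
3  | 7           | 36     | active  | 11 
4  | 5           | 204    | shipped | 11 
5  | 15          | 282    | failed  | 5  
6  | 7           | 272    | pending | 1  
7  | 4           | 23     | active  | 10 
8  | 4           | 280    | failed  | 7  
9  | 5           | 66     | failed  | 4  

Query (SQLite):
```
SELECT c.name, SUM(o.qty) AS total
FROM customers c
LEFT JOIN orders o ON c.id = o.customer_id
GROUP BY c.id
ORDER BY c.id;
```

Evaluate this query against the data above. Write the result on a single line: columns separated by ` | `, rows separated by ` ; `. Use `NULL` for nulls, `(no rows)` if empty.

Pia | NULL ; Kira | 29 ; Owen | 15 ; Priya | 12 ; Dana | 14

LEFT JOIN keeps every customers row; unmatched ones get NULL for orders columns.
Group by customers.id and compute SUM(o.qty). SUM over an all-NULL group is NULL.
  3: ids {—} → SUM(o.qty)=NULL
  4: ids {2, 7, 8} → SUM(o.qty)=29
  5: ids {4, 9} → SUM(o.qty)=15
  7: ids {3, 6} → SUM(o.qty)=12
  15: ids {1, 5} → SUM(o.qty)=14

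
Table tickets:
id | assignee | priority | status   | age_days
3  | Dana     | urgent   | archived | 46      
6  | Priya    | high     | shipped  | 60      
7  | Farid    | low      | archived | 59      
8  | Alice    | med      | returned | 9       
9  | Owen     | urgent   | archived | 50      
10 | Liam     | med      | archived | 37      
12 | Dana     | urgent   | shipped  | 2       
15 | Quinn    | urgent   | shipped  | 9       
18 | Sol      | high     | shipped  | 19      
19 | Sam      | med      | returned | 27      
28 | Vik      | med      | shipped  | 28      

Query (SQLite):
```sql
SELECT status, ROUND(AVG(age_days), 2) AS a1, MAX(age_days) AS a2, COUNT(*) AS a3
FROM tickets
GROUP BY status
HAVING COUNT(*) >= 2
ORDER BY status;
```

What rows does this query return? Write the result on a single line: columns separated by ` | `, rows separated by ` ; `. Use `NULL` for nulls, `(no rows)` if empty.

archived | 48 | 59 | 4 ; returned | 18 | 27 | 2 ; shipped | 23.6 | 60 | 5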